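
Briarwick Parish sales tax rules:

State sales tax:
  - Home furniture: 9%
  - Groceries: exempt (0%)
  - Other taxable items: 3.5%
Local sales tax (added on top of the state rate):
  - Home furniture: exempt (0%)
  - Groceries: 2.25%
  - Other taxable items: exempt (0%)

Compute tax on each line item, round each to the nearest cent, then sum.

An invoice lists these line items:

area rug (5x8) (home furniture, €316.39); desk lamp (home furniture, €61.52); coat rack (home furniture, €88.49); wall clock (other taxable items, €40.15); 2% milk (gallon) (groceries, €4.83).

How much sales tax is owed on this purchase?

Area rug (5x8) €316.39: home furniture → 9% + 0% local = 9% → €28.48
Desk lamp €61.52: home furniture → 9% + 0% local = 9% → €5.54
Coat rack €88.49: home furniture → 9% + 0% local = 9% → €7.96
Wall clock €40.15: other taxable items → 3.5% + 0% local = 3.5% → €1.41
2% milk (gallon) €4.83: groceries → 0% + 2.25% local = 2.25% → €0.11
Total tax = €28.48 + €5.54 + €7.96 + €1.41 + €0.11 = €43.50

€43.50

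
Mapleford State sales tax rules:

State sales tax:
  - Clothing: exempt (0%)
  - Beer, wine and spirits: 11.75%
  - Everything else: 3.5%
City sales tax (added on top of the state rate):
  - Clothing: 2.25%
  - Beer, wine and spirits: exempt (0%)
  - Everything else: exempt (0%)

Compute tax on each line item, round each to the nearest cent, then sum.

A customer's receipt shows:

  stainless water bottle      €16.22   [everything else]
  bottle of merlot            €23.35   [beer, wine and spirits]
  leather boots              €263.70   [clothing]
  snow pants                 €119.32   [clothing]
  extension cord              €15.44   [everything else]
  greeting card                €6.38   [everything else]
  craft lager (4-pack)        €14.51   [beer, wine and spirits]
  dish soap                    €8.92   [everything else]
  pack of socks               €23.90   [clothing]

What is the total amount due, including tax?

€506.97

Stainless water bottle €16.22: everything else → 3.5% + 0% city = 3.5% → €0.57
Bottle of merlot €23.35: beer, wine and spirits → 11.75% + 0% city = 11.75% → €2.74
Leather boots €263.70: clothing → 0% + 2.25% city = 2.25% → €5.93
Snow pants €119.32: clothing → 0% + 2.25% city = 2.25% → €2.68
Extension cord €15.44: everything else → 3.5% + 0% city = 3.5% → €0.54
Greeting card €6.38: everything else → 3.5% + 0% city = 3.5% → €0.22
Craft lager (4-pack) €14.51: beer, wine and spirits → 11.75% + 0% city = 11.75% → €1.70
Dish soap €8.92: everything else → 3.5% + 0% city = 3.5% → €0.31
Pack of socks €23.90: clothing → 0% + 2.25% city = 2.25% → €0.54
Subtotal = €491.74; tax = €15.23; total due = €506.97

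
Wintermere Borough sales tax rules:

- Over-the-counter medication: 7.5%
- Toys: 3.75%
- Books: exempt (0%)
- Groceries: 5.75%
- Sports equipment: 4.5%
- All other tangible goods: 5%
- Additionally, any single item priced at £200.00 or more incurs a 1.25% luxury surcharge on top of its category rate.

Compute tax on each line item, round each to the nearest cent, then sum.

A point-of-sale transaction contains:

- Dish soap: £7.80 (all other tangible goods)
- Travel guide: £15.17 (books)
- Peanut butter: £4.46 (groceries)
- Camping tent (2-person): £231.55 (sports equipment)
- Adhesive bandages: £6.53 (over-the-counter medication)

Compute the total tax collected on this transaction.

Dish soap £7.80: all other tangible goods → 5% → £0.39
Travel guide £15.17: books → 0% → £0.00
Peanut butter £4.46: groceries → 5.75% → £0.26
Camping tent (2-person) £231.55: sports equipment → 4.5% + 1.25% surcharge = 5.75% → £13.31
Adhesive bandages £6.53: over-the-counter medication → 7.5% → £0.49
Total tax = £0.39 + £0.26 + £13.31 + £0.49 = £14.45

£14.45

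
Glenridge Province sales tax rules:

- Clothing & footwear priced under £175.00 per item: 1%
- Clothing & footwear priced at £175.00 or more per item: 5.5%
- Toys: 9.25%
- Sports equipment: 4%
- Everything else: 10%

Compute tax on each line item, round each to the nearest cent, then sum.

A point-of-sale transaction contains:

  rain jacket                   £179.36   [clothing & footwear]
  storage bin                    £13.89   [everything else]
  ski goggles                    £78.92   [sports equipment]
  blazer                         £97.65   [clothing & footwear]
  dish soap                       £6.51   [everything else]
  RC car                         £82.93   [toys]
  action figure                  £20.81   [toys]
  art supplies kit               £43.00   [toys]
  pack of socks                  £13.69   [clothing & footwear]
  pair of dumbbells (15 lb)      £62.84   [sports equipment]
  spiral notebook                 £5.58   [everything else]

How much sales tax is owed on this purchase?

Rain jacket £179.36: clothing & footwear, £175.00 or more → 5.5% → £9.86
Storage bin £13.89: everything else → 10% → £1.39
Ski goggles £78.92: sports equipment → 4% → £3.16
Blazer £97.65: clothing & footwear, under £175.00 → 1% → £0.98
Dish soap £6.51: everything else → 10% → £0.65
RC car £82.93: toys → 9.25% → £7.67
Action figure £20.81: toys → 9.25% → £1.92
Art supplies kit £43.00: toys → 9.25% → £3.98
Pack of socks £13.69: clothing & footwear, under £175.00 → 1% → £0.14
Pair of dumbbells (15 lb) £62.84: sports equipment → 4% → £2.51
Spiral notebook £5.58: everything else → 10% → £0.56
Total tax = £9.86 + £1.39 + £3.16 + £0.98 + £0.65 + £7.67 + £1.92 + £3.98 + £0.14 + £2.51 + £0.56 = £32.82

£32.82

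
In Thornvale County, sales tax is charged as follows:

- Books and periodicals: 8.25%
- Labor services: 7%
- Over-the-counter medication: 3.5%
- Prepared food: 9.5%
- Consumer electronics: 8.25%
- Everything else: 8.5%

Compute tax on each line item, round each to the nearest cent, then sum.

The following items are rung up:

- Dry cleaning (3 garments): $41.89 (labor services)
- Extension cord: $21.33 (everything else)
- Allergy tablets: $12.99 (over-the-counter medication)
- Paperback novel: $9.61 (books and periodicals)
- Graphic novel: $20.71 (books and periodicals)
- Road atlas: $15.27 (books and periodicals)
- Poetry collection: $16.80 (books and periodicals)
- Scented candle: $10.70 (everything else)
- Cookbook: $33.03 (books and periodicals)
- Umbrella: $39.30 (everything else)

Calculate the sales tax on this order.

$17.31

Dry cleaning (3 garments) $41.89: labor services → 7% → $2.93
Extension cord $21.33: everything else → 8.5% → $1.81
Allergy tablets $12.99: over-the-counter medication → 3.5% → $0.45
Paperback novel $9.61: books and periodicals → 8.25% → $0.79
Graphic novel $20.71: books and periodicals → 8.25% → $1.71
Road atlas $15.27: books and periodicals → 8.25% → $1.26
Poetry collection $16.80: books and periodicals → 8.25% → $1.39
Scented candle $10.70: everything else → 8.5% → $0.91
Cookbook $33.03: books and periodicals → 8.25% → $2.72
Umbrella $39.30: everything else → 8.5% → $3.34
Total tax = $2.93 + $1.81 + $0.45 + $0.79 + $1.71 + $1.26 + $1.39 + $0.91 + $2.72 + $3.34 = $17.31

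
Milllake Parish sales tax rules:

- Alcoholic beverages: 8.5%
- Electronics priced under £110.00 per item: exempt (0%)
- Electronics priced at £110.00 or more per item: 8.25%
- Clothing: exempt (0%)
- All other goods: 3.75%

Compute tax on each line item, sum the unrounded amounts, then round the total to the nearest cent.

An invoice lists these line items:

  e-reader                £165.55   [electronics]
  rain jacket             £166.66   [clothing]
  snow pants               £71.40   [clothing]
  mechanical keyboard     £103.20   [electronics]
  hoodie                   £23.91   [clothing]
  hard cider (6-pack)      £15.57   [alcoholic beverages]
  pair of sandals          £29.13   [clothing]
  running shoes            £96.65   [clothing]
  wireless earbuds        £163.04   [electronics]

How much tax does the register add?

£28.43

E-reader £165.55: electronics, £110.00 or more → 8.25% → £13.657875
Rain jacket £166.66: clothing → 0% → £0.00
Snow pants £71.40: clothing → 0% → £0.00
Mechanical keyboard £103.20: electronics, under £110.00 → 0% → £0.00
Hoodie £23.91: clothing → 0% → £0.00
Hard cider (6-pack) £15.57: alcoholic beverages → 8.5% → £1.32345
Pair of sandals £29.13: clothing → 0% → £0.00
Running shoes £96.65: clothing → 0% → £0.00
Wireless earbuds £163.04: electronics, £110.00 or more → 8.25% → £13.4508
Unrounded tax sum = £28.432125 → £28.43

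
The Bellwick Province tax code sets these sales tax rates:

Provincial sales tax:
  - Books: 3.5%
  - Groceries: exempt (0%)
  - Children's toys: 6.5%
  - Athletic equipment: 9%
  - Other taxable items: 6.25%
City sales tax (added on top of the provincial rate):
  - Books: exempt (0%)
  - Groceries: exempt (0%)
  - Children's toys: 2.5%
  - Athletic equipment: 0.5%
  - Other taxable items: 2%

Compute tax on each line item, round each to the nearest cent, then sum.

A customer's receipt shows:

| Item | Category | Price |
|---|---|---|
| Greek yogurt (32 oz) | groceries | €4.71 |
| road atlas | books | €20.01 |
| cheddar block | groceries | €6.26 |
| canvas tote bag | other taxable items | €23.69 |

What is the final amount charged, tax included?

Greek yogurt (32 oz) €4.71: groceries → 0% + 0% city = 0% → €0.00
Road atlas €20.01: books → 3.5% + 0% city = 3.5% → €0.70
Cheddar block €6.26: groceries → 0% + 0% city = 0% → €0.00
Canvas tote bag €23.69: other taxable items → 6.25% + 2% city = 8.25% → €1.95
Subtotal = €54.67; tax = €2.65; total due = €57.32

€57.32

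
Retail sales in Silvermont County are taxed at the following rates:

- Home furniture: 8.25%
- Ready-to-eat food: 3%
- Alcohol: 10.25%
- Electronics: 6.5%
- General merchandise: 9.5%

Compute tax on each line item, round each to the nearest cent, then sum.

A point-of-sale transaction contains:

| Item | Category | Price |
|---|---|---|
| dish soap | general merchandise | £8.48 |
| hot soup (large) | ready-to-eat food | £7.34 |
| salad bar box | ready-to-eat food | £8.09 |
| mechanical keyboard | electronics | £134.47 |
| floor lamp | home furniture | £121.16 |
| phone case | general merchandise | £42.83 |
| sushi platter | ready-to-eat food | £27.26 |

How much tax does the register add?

£24.90

Dish soap £8.48: general merchandise → 9.5% → £0.81
Hot soup (large) £7.34: ready-to-eat food → 3% → £0.22
Salad bar box £8.09: ready-to-eat food → 3% → £0.24
Mechanical keyboard £134.47: electronics → 6.5% → £8.74
Floor lamp £121.16: home furniture → 8.25% → £10.00
Phone case £42.83: general merchandise → 9.5% → £4.07
Sushi platter £27.26: ready-to-eat food → 3% → £0.82
Total tax = £0.81 + £0.22 + £0.24 + £8.74 + £10.00 + £4.07 + £0.82 = £24.90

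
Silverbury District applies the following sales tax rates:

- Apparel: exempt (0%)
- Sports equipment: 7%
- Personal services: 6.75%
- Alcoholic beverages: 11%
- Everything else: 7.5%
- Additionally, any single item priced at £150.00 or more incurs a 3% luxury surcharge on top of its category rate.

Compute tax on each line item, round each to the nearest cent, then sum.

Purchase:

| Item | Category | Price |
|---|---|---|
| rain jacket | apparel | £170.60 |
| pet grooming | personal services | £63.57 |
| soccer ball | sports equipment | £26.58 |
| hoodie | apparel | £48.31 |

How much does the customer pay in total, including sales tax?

Rain jacket £170.60: apparel → 0% + 3% surcharge = 3% → £5.12
Pet grooming £63.57: personal services → 6.75% → £4.29
Soccer ball £26.58: sports equipment → 7% → £1.86
Hoodie £48.31: apparel → 0% → £0.00
Subtotal = £309.06; tax = £11.27; total due = £320.33

£320.33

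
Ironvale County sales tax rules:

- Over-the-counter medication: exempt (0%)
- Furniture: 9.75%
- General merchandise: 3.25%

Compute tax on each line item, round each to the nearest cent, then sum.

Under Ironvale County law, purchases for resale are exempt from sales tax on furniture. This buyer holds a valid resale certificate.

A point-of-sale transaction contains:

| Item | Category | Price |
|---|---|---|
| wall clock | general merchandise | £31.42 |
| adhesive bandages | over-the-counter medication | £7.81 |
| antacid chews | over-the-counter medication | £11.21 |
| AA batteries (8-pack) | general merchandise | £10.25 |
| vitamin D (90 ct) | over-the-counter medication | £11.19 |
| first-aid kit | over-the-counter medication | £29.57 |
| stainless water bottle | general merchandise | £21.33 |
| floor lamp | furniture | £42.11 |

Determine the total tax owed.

Wall clock £31.42: general merchandise → 3.25% → £1.02
Adhesive bandages £7.81: over-the-counter medication → 0% → £0.00
Antacid chews £11.21: over-the-counter medication → 0% → £0.00
AA batteries (8-pack) £10.25: general merchandise → 3.25% → £0.33
Vitamin D (90 ct) £11.19: over-the-counter medication → 0% → £0.00
First-aid kit £29.57: over-the-counter medication → 0% → £0.00
Stainless water bottle £21.33: general merchandise → 3.25% → £0.69
Floor lamp £42.11: furniture, buyer-exempt → 0% → £0.00
Total tax = £1.02 + £0.33 + £0.69 = £2.04

£2.04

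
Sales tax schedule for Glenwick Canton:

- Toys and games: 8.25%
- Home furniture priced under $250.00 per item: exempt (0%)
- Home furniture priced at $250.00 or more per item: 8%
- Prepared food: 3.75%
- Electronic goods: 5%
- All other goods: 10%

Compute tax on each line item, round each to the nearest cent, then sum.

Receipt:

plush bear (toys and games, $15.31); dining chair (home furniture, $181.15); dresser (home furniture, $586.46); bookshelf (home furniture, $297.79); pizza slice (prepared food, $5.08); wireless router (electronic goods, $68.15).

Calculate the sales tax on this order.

$75.60

Plush bear $15.31: toys and games → 8.25% → $1.26
Dining chair $181.15: home furniture, under $250.00 → 0% → $0.00
Dresser $586.46: home furniture, $250.00 or more → 8% → $46.92
Bookshelf $297.79: home furniture, $250.00 or more → 8% → $23.82
Pizza slice $5.08: prepared food → 3.75% → $0.19
Wireless router $68.15: electronic goods → 5% → $3.41
Total tax = $1.26 + $46.92 + $23.82 + $0.19 + $3.41 = $75.60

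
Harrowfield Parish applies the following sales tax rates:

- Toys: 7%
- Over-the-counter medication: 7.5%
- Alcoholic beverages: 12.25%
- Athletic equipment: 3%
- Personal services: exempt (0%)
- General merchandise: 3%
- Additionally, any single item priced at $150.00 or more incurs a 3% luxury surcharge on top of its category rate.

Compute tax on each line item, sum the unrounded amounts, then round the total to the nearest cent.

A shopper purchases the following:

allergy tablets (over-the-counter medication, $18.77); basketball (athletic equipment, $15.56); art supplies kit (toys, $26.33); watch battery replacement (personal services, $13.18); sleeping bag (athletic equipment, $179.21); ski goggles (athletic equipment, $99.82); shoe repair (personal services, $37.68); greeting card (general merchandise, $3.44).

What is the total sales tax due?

$17.57

Allergy tablets $18.77: over-the-counter medication → 7.5% → $1.40775
Basketball $15.56: athletic equipment → 3% → $0.4668
Art supplies kit $26.33: toys → 7% → $1.8431
Watch battery replacement $13.18: personal services → 0% → $0.00
Sleeping bag $179.21: athletic equipment → 3% + 3% surcharge = 6% → $10.7526
Ski goggles $99.82: athletic equipment → 3% → $2.9946
Shoe repair $37.68: personal services → 0% → $0.00
Greeting card $3.44: general merchandise → 3% → $0.1032
Unrounded tax sum = $17.56805 → $17.57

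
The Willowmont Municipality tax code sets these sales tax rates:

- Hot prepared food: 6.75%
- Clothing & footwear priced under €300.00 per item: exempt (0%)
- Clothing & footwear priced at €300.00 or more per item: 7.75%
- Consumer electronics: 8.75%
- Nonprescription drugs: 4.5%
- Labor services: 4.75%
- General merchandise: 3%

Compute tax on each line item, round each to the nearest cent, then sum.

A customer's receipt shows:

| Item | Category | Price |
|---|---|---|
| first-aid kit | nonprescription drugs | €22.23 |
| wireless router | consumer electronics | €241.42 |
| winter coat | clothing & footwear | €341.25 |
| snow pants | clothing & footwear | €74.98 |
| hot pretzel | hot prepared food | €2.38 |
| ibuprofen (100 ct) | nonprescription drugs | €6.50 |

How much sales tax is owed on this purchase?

First-aid kit €22.23: nonprescription drugs → 4.5% → €1.00
Wireless router €241.42: consumer electronics → 8.75% → €21.12
Winter coat €341.25: clothing & footwear, €300.00 or more → 7.75% → €26.45
Snow pants €74.98: clothing & footwear, under €300.00 → 0% → €0.00
Hot pretzel €2.38: hot prepared food → 6.75% → €0.16
Ibuprofen (100 ct) €6.50: nonprescription drugs → 4.5% → €0.29
Total tax = €1.00 + €21.12 + €26.45 + €0.16 + €0.29 = €49.02

€49.02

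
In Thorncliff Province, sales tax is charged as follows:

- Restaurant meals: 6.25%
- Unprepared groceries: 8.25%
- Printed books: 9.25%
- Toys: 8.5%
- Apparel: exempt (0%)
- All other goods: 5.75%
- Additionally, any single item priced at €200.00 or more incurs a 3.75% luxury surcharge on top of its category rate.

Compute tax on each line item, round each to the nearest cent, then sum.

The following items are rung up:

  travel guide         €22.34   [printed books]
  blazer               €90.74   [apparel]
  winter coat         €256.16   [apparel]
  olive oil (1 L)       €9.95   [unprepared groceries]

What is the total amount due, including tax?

Travel guide €22.34: printed books → 9.25% → €2.07
Blazer €90.74: apparel → 0% → €0.00
Winter coat €256.16: apparel → 0% + 3.75% surcharge = 3.75% → €9.61
Olive oil (1 L) €9.95: unprepared groceries → 8.25% → €0.82
Subtotal = €379.19; tax = €12.50; total due = €391.69

€391.69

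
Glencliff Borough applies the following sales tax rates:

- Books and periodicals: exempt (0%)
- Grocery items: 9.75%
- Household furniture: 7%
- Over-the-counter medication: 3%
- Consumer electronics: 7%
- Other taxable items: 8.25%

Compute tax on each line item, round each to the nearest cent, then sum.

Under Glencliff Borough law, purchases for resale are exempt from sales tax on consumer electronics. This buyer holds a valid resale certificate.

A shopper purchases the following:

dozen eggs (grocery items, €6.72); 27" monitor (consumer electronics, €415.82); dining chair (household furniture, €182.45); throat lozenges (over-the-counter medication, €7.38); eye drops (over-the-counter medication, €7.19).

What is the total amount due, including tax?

Dozen eggs €6.72: grocery items → 9.75% → €0.66
27" monitor €415.82: consumer electronics, buyer-exempt → 0% → €0.00
Dining chair €182.45: household furniture → 7% → €12.77
Throat lozenges €7.38: over-the-counter medication → 3% → €0.22
Eye drops €7.19: over-the-counter medication → 3% → €0.22
Subtotal = €619.56; tax = €13.87; total due = €633.43

€633.43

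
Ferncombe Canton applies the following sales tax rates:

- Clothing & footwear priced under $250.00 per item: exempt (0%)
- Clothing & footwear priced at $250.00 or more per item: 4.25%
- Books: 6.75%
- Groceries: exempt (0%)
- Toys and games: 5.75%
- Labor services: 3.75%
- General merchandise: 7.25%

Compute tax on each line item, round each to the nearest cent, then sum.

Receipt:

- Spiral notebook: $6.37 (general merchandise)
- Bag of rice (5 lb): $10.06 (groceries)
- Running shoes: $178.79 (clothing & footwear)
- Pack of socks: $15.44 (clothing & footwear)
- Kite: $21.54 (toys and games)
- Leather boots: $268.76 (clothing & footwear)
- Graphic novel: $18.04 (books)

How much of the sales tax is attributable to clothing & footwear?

Running shoes $178.79: clothing & footwear, under $250.00 → 0% → $0.00
Pack of socks $15.44: clothing & footwear, under $250.00 → 0% → $0.00
Leather boots $268.76: clothing & footwear, $250.00 or more → 4.25% → $11.42
Tax on clothing & footwear = $0.00 + $0.00 + $11.42 = $11.42

$11.42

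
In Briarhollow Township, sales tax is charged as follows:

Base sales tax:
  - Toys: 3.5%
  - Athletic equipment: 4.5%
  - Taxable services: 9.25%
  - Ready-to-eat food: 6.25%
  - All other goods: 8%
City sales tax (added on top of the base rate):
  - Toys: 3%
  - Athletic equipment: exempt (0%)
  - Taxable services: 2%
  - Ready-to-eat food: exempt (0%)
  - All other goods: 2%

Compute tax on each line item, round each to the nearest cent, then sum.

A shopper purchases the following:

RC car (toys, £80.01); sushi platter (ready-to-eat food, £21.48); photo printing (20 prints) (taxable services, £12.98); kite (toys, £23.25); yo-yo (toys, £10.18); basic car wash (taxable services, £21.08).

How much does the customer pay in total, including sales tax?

RC car £80.01: toys → 3.5% + 3% city = 6.5% → £5.20
Sushi platter £21.48: ready-to-eat food → 6.25% + 0% city = 6.25% → £1.34
Photo printing (20 prints) £12.98: taxable services → 9.25% + 2% city = 11.25% → £1.46
Kite £23.25: toys → 3.5% + 3% city = 6.5% → £1.51
Yo-yo £10.18: toys → 3.5% + 3% city = 6.5% → £0.66
Basic car wash £21.08: taxable services → 9.25% + 2% city = 11.25% → £2.37
Subtotal = £168.98; tax = £12.54; total due = £181.52

£181.52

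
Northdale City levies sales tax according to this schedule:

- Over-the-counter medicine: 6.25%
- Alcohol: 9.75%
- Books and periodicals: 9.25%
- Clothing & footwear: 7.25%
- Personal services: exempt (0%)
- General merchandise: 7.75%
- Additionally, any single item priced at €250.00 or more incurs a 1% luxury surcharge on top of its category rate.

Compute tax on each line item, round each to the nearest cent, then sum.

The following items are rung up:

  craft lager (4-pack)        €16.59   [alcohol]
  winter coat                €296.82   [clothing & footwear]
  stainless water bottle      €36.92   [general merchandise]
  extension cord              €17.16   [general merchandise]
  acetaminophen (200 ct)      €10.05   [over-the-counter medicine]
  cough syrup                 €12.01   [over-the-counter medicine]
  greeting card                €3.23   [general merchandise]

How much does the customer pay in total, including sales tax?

€424.71

Craft lager (4-pack) €16.59: alcohol → 9.75% → €1.62
Winter coat €296.82: clothing & footwear → 7.25% + 1% surcharge = 8.25% → €24.49
Stainless water bottle €36.92: general merchandise → 7.75% → €2.86
Extension cord €17.16: general merchandise → 7.75% → €1.33
Acetaminophen (200 ct) €10.05: over-the-counter medicine → 6.25% → €0.63
Cough syrup €12.01: over-the-counter medicine → 6.25% → €0.75
Greeting card €3.23: general merchandise → 7.75% → €0.25
Subtotal = €392.78; tax = €31.93; total due = €424.71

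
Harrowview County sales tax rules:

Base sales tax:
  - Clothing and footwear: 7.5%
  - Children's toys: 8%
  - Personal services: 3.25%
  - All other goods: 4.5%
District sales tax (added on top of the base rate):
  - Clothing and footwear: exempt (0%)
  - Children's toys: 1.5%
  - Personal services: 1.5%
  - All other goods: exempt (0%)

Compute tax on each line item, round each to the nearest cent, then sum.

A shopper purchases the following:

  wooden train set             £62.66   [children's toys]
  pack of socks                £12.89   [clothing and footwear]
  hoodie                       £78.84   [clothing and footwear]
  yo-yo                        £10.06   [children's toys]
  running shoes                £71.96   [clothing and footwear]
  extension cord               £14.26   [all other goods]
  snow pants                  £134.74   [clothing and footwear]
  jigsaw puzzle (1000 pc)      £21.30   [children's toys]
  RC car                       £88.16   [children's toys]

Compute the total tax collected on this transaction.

Wooden train set £62.66: children's toys → 8% + 1.5% district = 9.5% → £5.95
Pack of socks £12.89: clothing and footwear → 7.5% + 0% district = 7.5% → £0.97
Hoodie £78.84: clothing and footwear → 7.5% + 0% district = 7.5% → £5.91
Yo-yo £10.06: children's toys → 8% + 1.5% district = 9.5% → £0.96
Running shoes £71.96: clothing and footwear → 7.5% + 0% district = 7.5% → £5.40
Extension cord £14.26: all other goods → 4.5% + 0% district = 4.5% → £0.64
Snow pants £134.74: clothing and footwear → 7.5% + 0% district = 7.5% → £10.11
Jigsaw puzzle (1000 pc) £21.30: children's toys → 8% + 1.5% district = 9.5% → £2.02
RC car £88.16: children's toys → 8% + 1.5% district = 9.5% → £8.38
Total tax = £5.95 + £0.97 + £5.91 + £0.96 + £5.40 + £0.64 + £10.11 + £2.02 + £8.38 = £40.34

£40.34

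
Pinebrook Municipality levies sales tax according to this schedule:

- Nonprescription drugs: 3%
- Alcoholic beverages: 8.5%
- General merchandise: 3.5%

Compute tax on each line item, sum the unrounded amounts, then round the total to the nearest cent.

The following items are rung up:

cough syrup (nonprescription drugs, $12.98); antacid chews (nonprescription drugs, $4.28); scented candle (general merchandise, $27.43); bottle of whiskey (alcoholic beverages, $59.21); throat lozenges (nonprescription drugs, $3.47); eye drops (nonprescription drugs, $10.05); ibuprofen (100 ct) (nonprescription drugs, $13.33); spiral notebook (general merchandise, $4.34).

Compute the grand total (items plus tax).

Cough syrup $12.98: nonprescription drugs → 3% → $0.3894
Antacid chews $4.28: nonprescription drugs → 3% → $0.1284
Scented candle $27.43: general merchandise → 3.5% → $0.96005
Bottle of whiskey $59.21: alcoholic beverages → 8.5% → $5.03285
Throat lozenges $3.47: nonprescription drugs → 3% → $0.1041
Eye drops $10.05: nonprescription drugs → 3% → $0.3015
Ibuprofen (100 ct) $13.33: nonprescription drugs → 3% → $0.3999
Spiral notebook $4.34: general merchandise → 3.5% → $0.1519
Subtotal = $135.09; unrounded tax = $7.4681 → $7.47; total due = $142.56

$142.56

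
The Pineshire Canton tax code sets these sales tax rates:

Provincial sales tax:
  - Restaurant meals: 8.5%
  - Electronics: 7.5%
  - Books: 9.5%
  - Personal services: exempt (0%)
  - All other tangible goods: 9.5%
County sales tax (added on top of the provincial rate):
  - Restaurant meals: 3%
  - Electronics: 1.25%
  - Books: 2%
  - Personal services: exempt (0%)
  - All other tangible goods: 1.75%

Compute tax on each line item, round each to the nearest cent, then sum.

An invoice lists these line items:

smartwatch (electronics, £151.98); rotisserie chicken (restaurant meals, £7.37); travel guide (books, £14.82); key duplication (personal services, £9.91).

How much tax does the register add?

£15.85

Smartwatch £151.98: electronics → 7.5% + 1.25% county = 8.75% → £13.30
Rotisserie chicken £7.37: restaurant meals → 8.5% + 3% county = 11.5% → £0.85
Travel guide £14.82: books → 9.5% + 2% county = 11.5% → £1.70
Key duplication £9.91: personal services → 0% + 0% county = 0% → £0.00
Total tax = £13.30 + £0.85 + £1.70 = £15.85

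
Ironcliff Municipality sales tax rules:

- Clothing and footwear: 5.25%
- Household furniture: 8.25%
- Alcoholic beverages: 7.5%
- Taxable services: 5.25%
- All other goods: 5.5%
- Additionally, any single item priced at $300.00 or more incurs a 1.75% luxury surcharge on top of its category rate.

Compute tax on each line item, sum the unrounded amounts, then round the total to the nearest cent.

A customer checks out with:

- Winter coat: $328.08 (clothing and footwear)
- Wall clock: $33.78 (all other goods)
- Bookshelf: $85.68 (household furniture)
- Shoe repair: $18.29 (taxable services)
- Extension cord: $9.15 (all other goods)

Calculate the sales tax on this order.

$33.36

Winter coat $328.08: clothing and footwear → 5.25% + 1.75% surcharge = 7% → $22.9656
Wall clock $33.78: all other goods → 5.5% → $1.8579
Bookshelf $85.68: household furniture → 8.25% → $7.0686
Shoe repair $18.29: taxable services → 5.25% → $0.960225
Extension cord $9.15: all other goods → 5.5% → $0.50325
Unrounded tax sum = $33.355575 → $33.36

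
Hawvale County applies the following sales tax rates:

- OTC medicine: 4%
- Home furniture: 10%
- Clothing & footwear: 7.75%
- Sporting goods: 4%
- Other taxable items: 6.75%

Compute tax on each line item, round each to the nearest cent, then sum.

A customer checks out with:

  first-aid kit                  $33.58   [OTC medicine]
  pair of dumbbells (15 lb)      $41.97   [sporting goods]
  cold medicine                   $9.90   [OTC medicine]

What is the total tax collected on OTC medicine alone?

$1.74

First-aid kit $33.58: OTC medicine → 4% → $1.34
Cold medicine $9.90: OTC medicine → 4% → $0.40
Tax on OTC medicine = $1.34 + $0.40 = $1.74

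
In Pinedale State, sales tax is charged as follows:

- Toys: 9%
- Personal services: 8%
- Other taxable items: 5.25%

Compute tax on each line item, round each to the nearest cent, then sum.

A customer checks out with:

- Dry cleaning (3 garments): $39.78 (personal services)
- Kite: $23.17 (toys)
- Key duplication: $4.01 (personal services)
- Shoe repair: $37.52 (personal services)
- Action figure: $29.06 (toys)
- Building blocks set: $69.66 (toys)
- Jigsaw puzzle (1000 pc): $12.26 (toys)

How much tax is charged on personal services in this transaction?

Dry cleaning (3 garments) $39.78: personal services → 8% → $3.18
Key duplication $4.01: personal services → 8% → $0.32
Shoe repair $37.52: personal services → 8% → $3.00
Tax on personal services = $3.18 + $0.32 + $3.00 = $6.50

$6.50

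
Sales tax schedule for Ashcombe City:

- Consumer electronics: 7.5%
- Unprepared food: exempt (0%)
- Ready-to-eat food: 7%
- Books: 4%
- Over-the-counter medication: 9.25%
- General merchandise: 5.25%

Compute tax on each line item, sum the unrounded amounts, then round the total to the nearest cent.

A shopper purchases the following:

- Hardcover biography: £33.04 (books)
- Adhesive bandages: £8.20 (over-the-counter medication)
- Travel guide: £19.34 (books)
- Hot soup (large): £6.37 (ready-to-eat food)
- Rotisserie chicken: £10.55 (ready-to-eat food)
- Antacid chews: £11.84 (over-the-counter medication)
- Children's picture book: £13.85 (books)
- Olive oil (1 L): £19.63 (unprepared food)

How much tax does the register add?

Hardcover biography £33.04: books → 4% → £1.3216
Adhesive bandages £8.20: over-the-counter medication → 9.25% → £0.7585
Travel guide £19.34: books → 4% → £0.7736
Hot soup (large) £6.37: ready-to-eat food → 7% → £0.4459
Rotisserie chicken £10.55: ready-to-eat food → 7% → £0.7385
Antacid chews £11.84: over-the-counter medication → 9.25% → £1.0952
Children's picture book £13.85: books → 4% → £0.554
Olive oil (1 L) £19.63: unprepared food → 0% → £0.00
Unrounded tax sum = £5.6873 → £5.69

£5.69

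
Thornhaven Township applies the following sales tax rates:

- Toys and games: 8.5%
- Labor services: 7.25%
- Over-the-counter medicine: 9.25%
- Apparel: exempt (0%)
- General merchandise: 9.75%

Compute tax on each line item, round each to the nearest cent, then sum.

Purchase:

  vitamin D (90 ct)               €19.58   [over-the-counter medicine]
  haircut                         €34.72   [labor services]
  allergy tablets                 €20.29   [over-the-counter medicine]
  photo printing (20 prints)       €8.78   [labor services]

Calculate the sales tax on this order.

Vitamin D (90 ct) €19.58: over-the-counter medicine → 9.25% → €1.81
Haircut €34.72: labor services → 7.25% → €2.52
Allergy tablets €20.29: over-the-counter medicine → 9.25% → €1.88
Photo printing (20 prints) €8.78: labor services → 7.25% → €0.64
Total tax = €1.81 + €2.52 + €1.88 + €0.64 = €6.85

€6.85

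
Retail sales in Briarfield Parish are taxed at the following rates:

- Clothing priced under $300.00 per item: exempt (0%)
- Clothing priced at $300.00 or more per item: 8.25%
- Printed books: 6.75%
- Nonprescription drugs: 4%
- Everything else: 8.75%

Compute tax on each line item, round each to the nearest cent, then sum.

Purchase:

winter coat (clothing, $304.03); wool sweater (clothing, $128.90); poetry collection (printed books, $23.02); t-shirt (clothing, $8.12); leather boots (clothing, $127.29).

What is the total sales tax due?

Winter coat $304.03: clothing, $300.00 or more → 8.25% → $25.08
Wool sweater $128.90: clothing, under $300.00 → 0% → $0.00
Poetry collection $23.02: printed books → 6.75% → $1.55
T-shirt $8.12: clothing, under $300.00 → 0% → $0.00
Leather boots $127.29: clothing, under $300.00 → 0% → $0.00
Total tax = $25.08 + $1.55 = $26.63

$26.63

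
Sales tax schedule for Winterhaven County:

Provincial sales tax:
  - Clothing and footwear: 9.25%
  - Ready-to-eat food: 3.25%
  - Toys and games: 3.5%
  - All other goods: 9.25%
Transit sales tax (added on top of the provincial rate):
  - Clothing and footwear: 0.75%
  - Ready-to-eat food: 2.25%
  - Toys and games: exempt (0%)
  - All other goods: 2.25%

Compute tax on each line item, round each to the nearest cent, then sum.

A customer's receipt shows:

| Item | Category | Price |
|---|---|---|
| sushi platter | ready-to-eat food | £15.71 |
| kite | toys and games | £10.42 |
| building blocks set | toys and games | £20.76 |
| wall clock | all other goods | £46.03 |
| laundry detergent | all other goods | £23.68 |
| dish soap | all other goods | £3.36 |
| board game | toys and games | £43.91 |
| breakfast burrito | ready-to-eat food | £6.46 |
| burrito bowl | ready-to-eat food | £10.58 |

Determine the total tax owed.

Sushi platter £15.71: ready-to-eat food → 3.25% + 2.25% transit = 5.5% → £0.86
Kite £10.42: toys and games → 3.5% + 0% transit = 3.5% → £0.36
Building blocks set £20.76: toys and games → 3.5% + 0% transit = 3.5% → £0.73
Wall clock £46.03: all other goods → 9.25% + 2.25% transit = 11.5% → £5.29
Laundry detergent £23.68: all other goods → 9.25% + 2.25% transit = 11.5% → £2.72
Dish soap £3.36: all other goods → 9.25% + 2.25% transit = 11.5% → £0.39
Board game £43.91: toys and games → 3.5% + 0% transit = 3.5% → £1.54
Breakfast burrito £6.46: ready-to-eat food → 3.25% + 2.25% transit = 5.5% → £0.36
Burrito bowl £10.58: ready-to-eat food → 3.25% + 2.25% transit = 5.5% → £0.58
Total tax = £0.86 + £0.36 + £0.73 + £5.29 + £2.72 + £0.39 + £1.54 + £0.36 + £0.58 = £12.83

£12.83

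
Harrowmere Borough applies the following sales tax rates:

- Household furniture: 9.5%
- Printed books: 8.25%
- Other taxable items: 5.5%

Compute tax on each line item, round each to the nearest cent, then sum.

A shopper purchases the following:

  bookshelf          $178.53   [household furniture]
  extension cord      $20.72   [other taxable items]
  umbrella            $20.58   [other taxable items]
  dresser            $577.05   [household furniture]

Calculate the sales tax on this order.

Bookshelf $178.53: household furniture → 9.5% → $16.96
Extension cord $20.72: other taxable items → 5.5% → $1.14
Umbrella $20.58: other taxable items → 5.5% → $1.13
Dresser $577.05: household furniture → 9.5% → $54.82
Total tax = $16.96 + $1.14 + $1.13 + $54.82 = $74.05

$74.05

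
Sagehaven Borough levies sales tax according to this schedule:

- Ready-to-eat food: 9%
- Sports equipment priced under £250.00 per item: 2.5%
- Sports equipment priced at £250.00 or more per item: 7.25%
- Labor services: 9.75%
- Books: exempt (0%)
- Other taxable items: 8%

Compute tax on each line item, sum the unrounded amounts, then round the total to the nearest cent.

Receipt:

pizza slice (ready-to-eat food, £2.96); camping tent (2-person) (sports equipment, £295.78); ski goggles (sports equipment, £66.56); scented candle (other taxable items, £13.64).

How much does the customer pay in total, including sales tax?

Pizza slice £2.96: ready-to-eat food → 9% → £0.2664
Camping tent (2-person) £295.78: sports equipment, £250.00 or more → 7.25% → £21.44405
Ski goggles £66.56: sports equipment, under £250.00 → 2.5% → £1.664
Scented candle £13.64: other taxable items → 8% → £1.0912
Subtotal = £378.94; unrounded tax = £24.46565 → £24.47; total due = £403.41

£403.41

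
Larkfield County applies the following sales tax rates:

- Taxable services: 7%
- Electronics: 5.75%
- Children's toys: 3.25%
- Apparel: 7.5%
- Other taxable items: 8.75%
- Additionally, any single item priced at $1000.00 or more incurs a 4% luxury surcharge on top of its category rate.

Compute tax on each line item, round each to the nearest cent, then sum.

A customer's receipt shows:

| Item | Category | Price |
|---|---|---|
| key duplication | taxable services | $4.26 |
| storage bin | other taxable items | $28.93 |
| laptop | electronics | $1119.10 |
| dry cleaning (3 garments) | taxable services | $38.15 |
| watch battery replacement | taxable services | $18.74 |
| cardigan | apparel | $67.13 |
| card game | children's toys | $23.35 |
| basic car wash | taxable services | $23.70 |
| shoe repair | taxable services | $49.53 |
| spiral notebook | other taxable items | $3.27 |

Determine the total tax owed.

Key duplication $4.26: taxable services → 7% → $0.30
Storage bin $28.93: other taxable items → 8.75% → $2.53
Laptop $1119.10: electronics → 5.75% + 4% surcharge = 9.75% → $109.11
Dry cleaning (3 garments) $38.15: taxable services → 7% → $2.67
Watch battery replacement $18.74: taxable services → 7% → $1.31
Cardigan $67.13: apparel → 7.5% → $5.03
Card game $23.35: children's toys → 3.25% → $0.76
Basic car wash $23.70: taxable services → 7% → $1.66
Shoe repair $49.53: taxable services → 7% → $3.47
Spiral notebook $3.27: other taxable items → 8.75% → $0.29
Total tax = $0.30 + $2.53 + $109.11 + $2.67 + $1.31 + $5.03 + $0.76 + $1.66 + $3.47 + $0.29 = $127.13

$127.13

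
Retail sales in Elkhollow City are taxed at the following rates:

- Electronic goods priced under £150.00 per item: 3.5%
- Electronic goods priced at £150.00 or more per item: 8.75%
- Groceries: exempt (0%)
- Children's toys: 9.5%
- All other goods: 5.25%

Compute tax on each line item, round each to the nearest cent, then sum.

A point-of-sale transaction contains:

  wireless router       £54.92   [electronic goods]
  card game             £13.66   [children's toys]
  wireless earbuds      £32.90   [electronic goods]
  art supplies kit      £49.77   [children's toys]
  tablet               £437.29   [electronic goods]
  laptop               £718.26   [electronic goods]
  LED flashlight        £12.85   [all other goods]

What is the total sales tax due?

£110.88

Wireless router £54.92: electronic goods, under £150.00 → 3.5% → £1.92
Card game £13.66: children's toys → 9.5% → £1.30
Wireless earbuds £32.90: electronic goods, under £150.00 → 3.5% → £1.15
Art supplies kit £49.77: children's toys → 9.5% → £4.73
Tablet £437.29: electronic goods, £150.00 or more → 8.75% → £38.26
Laptop £718.26: electronic goods, £150.00 or more → 8.75% → £62.85
LED flashlight £12.85: all other goods → 5.25% → £0.67
Total tax = £1.92 + £1.30 + £1.15 + £4.73 + £38.26 + £62.85 + £0.67 = £110.88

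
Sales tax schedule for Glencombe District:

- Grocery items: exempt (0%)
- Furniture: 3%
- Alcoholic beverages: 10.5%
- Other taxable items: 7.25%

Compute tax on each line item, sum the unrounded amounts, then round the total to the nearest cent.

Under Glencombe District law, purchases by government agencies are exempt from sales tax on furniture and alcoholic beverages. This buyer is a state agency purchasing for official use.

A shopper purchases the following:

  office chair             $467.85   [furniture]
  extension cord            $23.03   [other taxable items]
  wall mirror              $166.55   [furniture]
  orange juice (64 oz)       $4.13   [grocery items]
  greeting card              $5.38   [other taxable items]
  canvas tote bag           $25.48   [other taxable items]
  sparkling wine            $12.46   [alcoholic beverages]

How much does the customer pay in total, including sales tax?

Office chair $467.85: furniture, buyer-exempt → 0% → $0.00
Extension cord $23.03: other taxable items → 7.25% → $1.669675
Wall mirror $166.55: furniture, buyer-exempt → 0% → $0.00
Orange juice (64 oz) $4.13: grocery items → 0% → $0.00
Greeting card $5.38: other taxable items → 7.25% → $0.39005
Canvas tote bag $25.48: other taxable items → 7.25% → $1.8473
Sparkling wine $12.46: alcoholic beverages, buyer-exempt → 0% → $0.00
Subtotal = $704.88; unrounded tax = $3.907025 → $3.91; total due = $708.79

$708.79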